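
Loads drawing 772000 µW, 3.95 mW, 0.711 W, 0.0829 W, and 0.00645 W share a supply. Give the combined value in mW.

In mW:
  772000 µW = 772000e-3 mW = 772
  3.95 mW → 3.95
  0.711 W = 0.711e3 mW = 711
  0.0829 W = 0.0829e3 mW = 82.9
  0.00645 W = 0.00645e3 mW = 6.45
Sum: 772 + 3.95 + 711 + 82.9 + 6.45 = 1576.3

1576.3 mW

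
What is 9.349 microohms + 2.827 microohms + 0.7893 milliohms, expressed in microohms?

In microohms:
  9.349 microohms → 9.349
  2.827 microohms → 2.827
  0.7893 milliohms = 0.7893e3 microohms = 789.3
Sum: 9.349 + 2.827 + 789.3 = 801.476

801.476 microohms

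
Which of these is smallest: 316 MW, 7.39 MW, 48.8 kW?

48.8 kW

316 MW = 316000000 W
7.39 MW = 7390000 W
48.8 kW = 48800 W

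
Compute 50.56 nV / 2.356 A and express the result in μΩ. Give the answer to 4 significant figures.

(50.56 × 10^-9) / (2.356) = 21.4601 × 10^-9 Ω

0.02146 μΩ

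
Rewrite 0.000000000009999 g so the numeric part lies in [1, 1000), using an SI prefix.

= 9.999 × 10^-12 g; 10^-12 is pico.

9.999 pg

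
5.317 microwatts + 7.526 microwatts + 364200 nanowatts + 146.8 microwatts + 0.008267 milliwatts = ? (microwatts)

In microwatts:
  5.317 microwatts → 5.317
  7.526 microwatts → 7.526
  364200 nanowatts = 364200 × 10⁻³ microwatts = 364.2
  146.8 microwatts → 146.8
  0.008267 milliwatts = 0.008267 × 10³ microwatts = 8.267
Sum: 5.317 + 7.526 + 364.2 + 146.8 + 8.267 = 532.11

532.11 microwatts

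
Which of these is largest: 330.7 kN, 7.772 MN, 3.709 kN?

7.772 MN

330.7 kN = 330700 N
7.772 MN = 7772000 N
3.709 kN = 3709 N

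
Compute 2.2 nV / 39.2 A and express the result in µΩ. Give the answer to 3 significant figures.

(2.2 × 10^-9) / (39.2) = 0.056122 × 10^-9 Ω

0.0000561 µΩ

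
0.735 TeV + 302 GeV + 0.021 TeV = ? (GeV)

1058 GeV

In GeV:
  0.735 TeV = 0.735 × 10³ GeV = 735
  302 GeV → 302
  0.021 TeV = 0.021 × 10³ GeV = 21
Sum: 735 + 302 + 21 = 1058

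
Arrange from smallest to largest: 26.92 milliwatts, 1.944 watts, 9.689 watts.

26.92 milliwatts = 0.02692 watts
1.944 watts = 1.944 watts
9.689 watts = 9.689 watts

26.92 milliwatts < 1.944 watts < 9.689 watts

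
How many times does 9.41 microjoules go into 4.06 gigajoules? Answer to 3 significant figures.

(4.06 × 10^9) / (9.41 × 10^-6) = 0.4315 × 10^15

431000000000000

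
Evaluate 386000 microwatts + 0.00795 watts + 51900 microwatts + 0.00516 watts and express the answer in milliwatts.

451.01 milliwatts

In milliwatts:
  386000 microwatts = 386000 × 10⁻³ milliwatts = 386
  0.00795 watts = 0.00795 × 10³ milliwatts = 7.95
  51900 microwatts = 51900 × 10⁻³ milliwatts = 51.9
  0.00516 watts = 0.00516 × 10³ milliwatts = 5.16
Sum: 386 + 7.95 + 51.9 + 5.16 = 451.01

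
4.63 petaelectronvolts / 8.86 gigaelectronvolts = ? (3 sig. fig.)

(4.63e15) / (8.86e9) = 0.5226e6

523000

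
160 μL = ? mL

micro = 10⁻⁶, milli = 10⁻³; factor is 10⁻³.
160 × 10⁻³ = 0.16

0.16 mL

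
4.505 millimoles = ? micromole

4505 micromoles

milli = 10⁻³, micro = 10⁻⁶; factor is 10³.
4.505 × 10³ = 4505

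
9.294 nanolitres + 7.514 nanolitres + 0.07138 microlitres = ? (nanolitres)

In nanolitres:
  9.294 nanolitres → 9.294
  7.514 nanolitres → 7.514
  0.07138 microlitres = 0.07138 × 10^3 nanolitres = 71.38
Sum: 9.294 + 7.514 + 71.38 = 88.188

88.188 nanolitres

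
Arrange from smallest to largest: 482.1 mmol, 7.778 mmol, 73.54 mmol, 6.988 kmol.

482.1 mmol = 0.4821 mol
7.778 mmol = 0.007778 mol
73.54 mmol = 0.07354 mol
6.988 kmol = 6988 mol

7.778 mmol < 73.54 mmol < 482.1 mmol < 6.988 kmol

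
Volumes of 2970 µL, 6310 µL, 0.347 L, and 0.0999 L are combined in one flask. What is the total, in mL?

In mL:
  2970 µL = 2970 × 10⁻³ mL = 2.97
  6310 µL = 6310 × 10⁻³ mL = 6.31
  0.347 L = 0.347 × 10³ mL = 347
  0.0999 L = 0.0999 × 10³ mL = 99.9
Sum: 2.97 + 6.31 + 347 + 99.9 = 456.18

456.18 mL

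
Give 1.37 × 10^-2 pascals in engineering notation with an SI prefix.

13.7 millipascals

= 13.7 × 10^-3 pascals; 10^-3 is milli.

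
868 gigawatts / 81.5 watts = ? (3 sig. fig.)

(868 × 10^9) / (81.5) = 10.65 × 10^9

10700000000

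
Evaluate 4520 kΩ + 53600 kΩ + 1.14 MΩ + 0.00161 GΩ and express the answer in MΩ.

60.87 MΩ

In MΩ:
  4520 kΩ = 4520 × 10^-3 MΩ = 4.52
  53600 kΩ = 53600 × 10^-3 MΩ = 53.6
  1.14 MΩ → 1.14
  0.00161 GΩ = 0.00161 × 10^3 MΩ = 1.61
Sum: 4.52 + 53.6 + 1.14 + 1.61 = 60.87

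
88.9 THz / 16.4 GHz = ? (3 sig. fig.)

5420

(88.9 × 10¹²) / (16.4 × 10⁹) = 5.421 × 10³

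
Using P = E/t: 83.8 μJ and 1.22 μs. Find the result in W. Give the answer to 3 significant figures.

68.7 W

(83.8 × 10^-6) / (1.22 × 10^-6) = 68.689 W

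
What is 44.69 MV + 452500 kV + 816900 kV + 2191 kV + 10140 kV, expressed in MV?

1326.421 MV

In MV:
  44.69 MV → 44.69
  452500 kV = 452500 × 10^-3 MV = 452.5
  816900 kV = 816900 × 10^-3 MV = 816.9
  2191 kV = 2191 × 10^-3 MV = 2.191
  10140 kV = 10140 × 10^-3 MV = 10.14
Sum: 44.69 + 452.5 + 816.9 + 2.191 + 10.14 = 1326.421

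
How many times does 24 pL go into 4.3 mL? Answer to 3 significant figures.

179000000

(4.3e-3) / (24e-12) = 0.1792e9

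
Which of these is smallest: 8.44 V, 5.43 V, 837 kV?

5.43 V

8.44 V = 8.44 V
5.43 V = 5.43 V
837 kV = 837000 V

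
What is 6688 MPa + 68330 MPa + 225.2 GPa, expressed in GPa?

In GPa:
  6688 MPa = 6688e-3 GPa = 6.688
  68330 MPa = 68330e-3 GPa = 68.33
  225.2 GPa → 225.2
Sum: 6.688 + 68.33 + 225.2 = 300.218

300.218 GPa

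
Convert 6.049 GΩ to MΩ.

6049 MΩ

giga = 10^9, mega = 10^6; factor is 10^3.
6.049 × 10^3 = 6049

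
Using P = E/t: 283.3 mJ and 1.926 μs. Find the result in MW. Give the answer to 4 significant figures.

0.1471 MW

(283.3 × 10⁻³) / (1.926 × 10⁻⁶) = 147.092 × 10³ W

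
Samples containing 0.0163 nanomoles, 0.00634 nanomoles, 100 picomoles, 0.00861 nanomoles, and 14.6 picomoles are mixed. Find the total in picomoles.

In picomoles:
  0.0163 nanomoles = 0.0163 × 10³ picomoles = 16.3
  0.00634 nanomoles = 0.00634 × 10³ picomoles = 6.34
  100 picomoles → 100
  0.00861 nanomoles = 0.00861 × 10³ picomoles = 8.61
  14.6 picomoles → 14.6
Sum: 16.3 + 6.34 + 100 + 8.61 + 14.6 = 145.85

145.85 picomoles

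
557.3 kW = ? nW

557300000000000 nW

kilo = 10^3, nano = 10^-9; factor is 10^12.
557.3 × 10^12 = 557300000000000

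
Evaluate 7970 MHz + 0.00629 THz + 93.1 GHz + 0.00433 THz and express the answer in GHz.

111.69 GHz

In GHz:
  7970 MHz = 7970 × 10⁻³ GHz = 7.97
  0.00629 THz = 0.00629 × 10³ GHz = 6.29
  93.1 GHz → 93.1
  0.00433 THz = 0.00433 × 10³ GHz = 4.33
Sum: 7.97 + 6.29 + 93.1 + 4.33 = 111.69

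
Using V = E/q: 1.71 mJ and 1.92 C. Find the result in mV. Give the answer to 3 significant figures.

(1.71 × 10⁻³) / (1.92) = 0.89062 × 10⁻³ V

0.891 mV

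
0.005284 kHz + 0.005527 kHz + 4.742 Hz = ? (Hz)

15.553 Hz

In Hz:
  0.005284 kHz = 0.005284e3 Hz = 5.284
  0.005527 kHz = 0.005527e3 Hz = 5.527
  4.742 Hz → 4.742
Sum: 5.284 + 5.527 + 4.742 = 15.553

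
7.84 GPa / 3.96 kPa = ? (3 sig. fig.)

(7.84 × 10⁹) / (3.96 × 10³) = 1.98 × 10⁶

1980000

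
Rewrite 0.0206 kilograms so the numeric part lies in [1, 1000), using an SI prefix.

= 20.6 grams; mantissa already in [1, 1000).

20.6 grams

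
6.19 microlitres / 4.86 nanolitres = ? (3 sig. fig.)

(6.19e-6) / (4.86e-9) = 1.274e3

1270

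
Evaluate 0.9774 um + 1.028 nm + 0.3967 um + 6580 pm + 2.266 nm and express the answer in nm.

1383.974 nm

In nm:
  0.9774 um = 0.9774 × 10^3 nm = 977.4
  1.028 nm → 1.028
  0.3967 um = 0.3967 × 10^3 nm = 396.7
  6580 pm = 6580 × 10^-3 nm = 6.58
  2.266 nm → 2.266
Sum: 977.4 + 1.028 + 396.7 + 6.58 + 2.266 = 1383.974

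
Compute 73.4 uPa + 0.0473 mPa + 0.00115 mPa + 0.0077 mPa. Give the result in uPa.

In uPa:
  73.4 uPa → 73.4
  0.0473 mPa = 0.0473e3 uPa = 47.3
  0.00115 mPa = 0.00115e3 uPa = 1.15
  0.0077 mPa = 0.0077e3 uPa = 7.7
Sum: 73.4 + 47.3 + 1.15 + 7.7 = 129.55

129.55 uPa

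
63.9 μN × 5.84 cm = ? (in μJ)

3.73176 μJ

63.9e-6 × 5.84e-2 = 373.176e-8 J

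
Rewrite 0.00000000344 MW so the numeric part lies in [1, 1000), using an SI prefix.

= 3.44 × 10^-3 W; 10^-3 is milli.

3.44 mW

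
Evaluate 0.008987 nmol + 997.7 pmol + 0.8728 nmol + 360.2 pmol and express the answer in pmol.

2239.687 pmol

In pmol:
  0.008987 nmol = 0.008987e3 pmol = 8.987
  997.7 pmol → 997.7
  0.8728 nmol = 0.8728e3 pmol = 872.8
  360.2 pmol → 360.2
Sum: 8.987 + 997.7 + 872.8 + 360.2 = 2239.687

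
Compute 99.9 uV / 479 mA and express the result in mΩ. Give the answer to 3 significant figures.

(99.9e-6) / (479e-3) = 0.20856e-3 Ω

0.209 mΩ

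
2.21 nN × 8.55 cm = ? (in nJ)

0.188955 nJ

2.21 × 10⁻⁹ × 8.55 × 10⁻² = 18.8955 × 10⁻¹¹ J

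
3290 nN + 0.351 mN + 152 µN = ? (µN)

In µN:
  3290 nN = 3290 × 10⁻³ µN = 3.29
  0.351 mN = 0.351 × 10³ µN = 351
  152 µN → 152
Sum: 3.29 + 351 + 152 = 506.29

506.29 µN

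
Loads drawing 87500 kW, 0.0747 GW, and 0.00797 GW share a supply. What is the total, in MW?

In MW:
  87500 kW = 87500 × 10⁻³ MW = 87.5
  0.0747 GW = 0.0747 × 10³ MW = 74.7
  0.00797 GW = 0.00797 × 10³ MW = 7.97
Sum: 87.5 + 74.7 + 7.97 = 170.17

170.17 MW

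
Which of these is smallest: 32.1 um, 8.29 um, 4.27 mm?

8.29 um

32.1 um = 0.0000321 m
8.29 um = 0.00000829 m
4.27 mm = 0.00427 m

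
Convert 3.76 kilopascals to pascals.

3760 pascals

kilo = 10³, (no prefix) = 10⁰; factor is 10³.
3.76 × 10³ = 3760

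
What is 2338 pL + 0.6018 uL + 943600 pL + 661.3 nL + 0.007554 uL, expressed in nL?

2216.592 nL

In nL:
  2338 pL = 2338e-3 nL = 2.338
  0.6018 uL = 0.6018e3 nL = 601.8
  943600 pL = 943600e-3 nL = 943.6
  661.3 nL → 661.3
  0.007554 uL = 0.007554e3 nL = 7.554
Sum: 2.338 + 601.8 + 943.6 + 661.3 + 7.554 = 2216.592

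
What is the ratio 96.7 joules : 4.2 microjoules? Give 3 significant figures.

23000000

(96.7) / (4.2e-6) = 23.02e6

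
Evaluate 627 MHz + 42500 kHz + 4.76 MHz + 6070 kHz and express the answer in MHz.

In MHz:
  627 MHz → 627
  42500 kHz = 42500 × 10⁻³ MHz = 42.5
  4.76 MHz → 4.76
  6070 kHz = 6070 × 10⁻³ MHz = 6.07
Sum: 627 + 42.5 + 4.76 + 6.07 = 680.33

680.33 MHz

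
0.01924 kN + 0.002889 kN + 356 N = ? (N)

In N:
  0.01924 kN = 0.01924 × 10^3 N = 19.24
  0.002889 kN = 0.002889 × 10^3 N = 2.889
  356 N → 356
Sum: 19.24 + 2.889 + 356 = 378.129

378.129 N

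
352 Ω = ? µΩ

(no prefix) = 10⁰, micro = 10⁻⁶; factor is 10⁶.
352 × 10⁶ = 352000000

352000000 µΩ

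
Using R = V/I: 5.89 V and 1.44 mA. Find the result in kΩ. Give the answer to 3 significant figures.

(5.89) / (1.44e-3) = 4.0903e3 Ω

4.09 kΩ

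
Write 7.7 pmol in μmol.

0.0000077 μmol

pico = 10^-12, micro = 10^-6; factor is 10^-6.
7.7 × 10^-6 = 0.0000077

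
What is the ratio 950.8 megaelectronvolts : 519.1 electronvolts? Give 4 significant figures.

(950.8 × 10^6) / (519.1) = 1.8316 × 10^6

1832000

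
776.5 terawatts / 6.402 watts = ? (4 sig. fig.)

(776.5e12) / (6.402) = 121.29e12

121300000000000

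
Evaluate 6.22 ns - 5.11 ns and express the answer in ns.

1.11 ns

In ns:
  6.22 ns → 6.22
  5.11 ns → 5.11
Difference: 6.22 - 5.11 = 1.11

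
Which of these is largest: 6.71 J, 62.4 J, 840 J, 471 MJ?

6.71 J = 6.71 J
62.4 J = 62.4 J
840 J = 840 J
471 MJ = 471000000 J

471 MJ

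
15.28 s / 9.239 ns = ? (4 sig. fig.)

1654000000

(15.28) / (9.239 × 10⁻⁹) = 1.6539 × 10⁹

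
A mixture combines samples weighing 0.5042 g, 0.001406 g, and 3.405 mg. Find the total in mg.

509.011 mg

In mg:
  0.5042 g = 0.5042 × 10³ mg = 504.2
  0.001406 g = 0.001406 × 10³ mg = 1.406
  3.405 mg → 3.405
Sum: 504.2 + 1.406 + 3.405 = 509.011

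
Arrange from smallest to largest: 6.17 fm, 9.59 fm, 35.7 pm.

6.17 fm = 0.00000000000000617 m
9.59 fm = 0.00000000000000959 m
35.7 pm = 0.0000000000357 m

6.17 fm < 9.59 fm < 35.7 pm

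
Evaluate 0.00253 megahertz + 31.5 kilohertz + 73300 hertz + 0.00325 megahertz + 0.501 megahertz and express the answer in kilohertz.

In kilohertz:
  0.00253 megahertz = 0.00253e3 kilohertz = 2.53
  31.5 kilohertz → 31.5
  73300 hertz = 73300e-3 kilohertz = 73.3
  0.00325 megahertz = 0.00325e3 kilohertz = 3.25
  0.501 megahertz = 0.501e3 kilohertz = 501
Sum: 2.53 + 31.5 + 73.3 + 3.25 + 501 = 611.58

611.58 kilohertz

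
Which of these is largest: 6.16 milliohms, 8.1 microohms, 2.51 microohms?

6.16 milliohms = 0.00616 ohms
8.1 microohms = 0.0000081 ohms
2.51 microohms = 0.00000251 ohms

6.16 milliohms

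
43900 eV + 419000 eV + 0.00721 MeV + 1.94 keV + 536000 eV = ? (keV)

1008.05 keV

In keV:
  43900 eV = 43900 × 10⁻³ keV = 43.9
  419000 eV = 419000 × 10⁻³ keV = 419
  0.00721 MeV = 0.00721 × 10³ keV = 7.21
  1.94 keV → 1.94
  536000 eV = 536000 × 10⁻³ keV = 536
Sum: 43.9 + 419 + 7.21 + 1.94 + 536 = 1008.05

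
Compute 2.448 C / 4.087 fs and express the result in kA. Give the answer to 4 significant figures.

599000000000 kA

(2.448) / (4.087 × 10^-15) = 0.598972 × 10^15 A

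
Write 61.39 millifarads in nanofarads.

61390000 nanofarads

milli = 10⁻³, nano = 10⁻⁹; factor is 10⁶.
61.39 × 10⁶ = 61390000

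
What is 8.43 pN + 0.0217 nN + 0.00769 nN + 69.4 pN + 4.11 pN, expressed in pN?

In pN:
  8.43 pN → 8.43
  0.0217 nN = 0.0217e3 pN = 21.7
  0.00769 nN = 0.00769e3 pN = 7.69
  69.4 pN → 69.4
  4.11 pN → 4.11
Sum: 8.43 + 21.7 + 7.69 + 69.4 + 4.11 = 111.33

111.33 pN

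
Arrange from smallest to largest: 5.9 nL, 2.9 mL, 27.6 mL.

5.9 nL < 2.9 mL < 27.6 mL

5.9 nL = 0.0000000059 L
2.9 mL = 0.0029 L
27.6 mL = 0.0276 L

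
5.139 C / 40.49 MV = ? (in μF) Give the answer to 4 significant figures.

0.1269 μF

(5.139) / (40.49 × 10^6) = 0.12692 × 10^-6 F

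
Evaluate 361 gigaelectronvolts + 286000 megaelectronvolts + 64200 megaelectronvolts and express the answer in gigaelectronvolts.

711.2 gigaelectronvolts

In gigaelectronvolts:
  361 gigaelectronvolts → 361
  286000 megaelectronvolts = 286000 × 10^-3 gigaelectronvolts = 286
  64200 megaelectronvolts = 64200 × 10^-3 gigaelectronvolts = 64.2
Sum: 361 + 286 + 64.2 = 711.2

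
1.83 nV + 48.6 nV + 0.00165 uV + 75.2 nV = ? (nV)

In nV:
  1.83 nV → 1.83
  48.6 nV → 48.6
  0.00165 uV = 0.00165e3 nV = 1.65
  75.2 nV → 75.2
Sum: 1.83 + 48.6 + 1.65 + 75.2 = 127.28

127.28 nV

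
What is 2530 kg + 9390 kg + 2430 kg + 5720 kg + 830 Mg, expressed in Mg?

In Mg:
  2530 kg = 2530e-3 Mg = 2.53
  9390 kg = 9390e-3 Mg = 9.39
  2430 kg = 2430e-3 Mg = 2.43
  5720 kg = 5720e-3 Mg = 5.72
  830 Mg → 830
Sum: 2.53 + 9.39 + 2.43 + 5.72 + 830 = 850.07

850.07 Mg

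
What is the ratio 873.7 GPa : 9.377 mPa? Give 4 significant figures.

93170000000000

(873.7 × 10^9) / (9.377 × 10^-3) = 93.175 × 10^12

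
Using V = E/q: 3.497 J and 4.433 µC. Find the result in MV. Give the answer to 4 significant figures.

0.7889 MV

(3.497) / (4.433 × 10^-6) = 0.788856 × 10^6 V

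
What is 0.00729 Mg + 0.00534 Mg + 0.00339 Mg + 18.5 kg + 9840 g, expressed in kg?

In kg:
  0.00729 Mg = 0.00729 × 10^3 kg = 7.29
  0.00534 Mg = 0.00534 × 10^3 kg = 5.34
  0.00339 Mg = 0.00339 × 10^3 kg = 3.39
  18.5 kg → 18.5
  9840 g = 9840 × 10^-3 kg = 9.84
Sum: 7.29 + 5.34 + 3.39 + 18.5 + 9.84 = 44.36

44.36 kg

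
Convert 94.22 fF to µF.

0.00000009422 µF

femto = 1e-15, micro = 1e-6; factor is 1e-9.
94.22 × 1e-9 = 0.00000009422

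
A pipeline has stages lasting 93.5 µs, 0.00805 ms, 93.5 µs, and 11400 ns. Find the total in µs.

206.45 µs

In µs:
  93.5 µs → 93.5
  0.00805 ms = 0.00805 × 10^3 µs = 8.05
  93.5 µs → 93.5
  11400 ns = 11400 × 10^-3 µs = 11.4
Sum: 93.5 + 8.05 + 93.5 + 11.4 = 206.45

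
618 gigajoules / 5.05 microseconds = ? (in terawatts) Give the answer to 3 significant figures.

122000 terawatts

(618e9) / (5.05e-6) = 122.38e15 W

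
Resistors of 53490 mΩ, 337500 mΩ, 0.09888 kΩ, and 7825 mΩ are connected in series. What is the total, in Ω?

In Ω:
  53490 mΩ = 53490 × 10⁻³ Ω = 53.49
  337500 mΩ = 337500 × 10⁻³ Ω = 337.5
  0.09888 kΩ = 0.09888 × 10³ Ω = 98.88
  7825 mΩ = 7825 × 10⁻³ Ω = 7.825
Sum: 53.49 + 337.5 + 98.88 + 7.825 = 497.695

497.695 Ω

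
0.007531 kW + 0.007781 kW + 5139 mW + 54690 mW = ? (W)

In W:
  0.007531 kW = 0.007531 × 10^3 W = 7.531
  0.007781 kW = 0.007781 × 10^3 W = 7.781
  5139 mW = 5139 × 10^-3 W = 5.139
  54690 mW = 54690 × 10^-3 W = 54.69
Sum: 7.531 + 7.781 + 5.139 + 54.69 = 75.141

75.141 W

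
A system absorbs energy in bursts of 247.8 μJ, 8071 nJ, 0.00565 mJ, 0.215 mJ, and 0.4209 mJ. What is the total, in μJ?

897.421 μJ

In μJ:
  247.8 μJ → 247.8
  8071 nJ = 8071 × 10^-3 μJ = 8.071
  0.00565 mJ = 0.00565 × 10^3 μJ = 5.65
  0.215 mJ = 0.215 × 10^3 μJ = 215
  0.4209 mJ = 0.4209 × 10^3 μJ = 420.9
Sum: 247.8 + 8.071 + 5.65 + 215 + 420.9 = 897.421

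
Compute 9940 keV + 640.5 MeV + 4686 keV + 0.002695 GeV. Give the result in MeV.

657.821 MeV

In MeV:
  9940 keV = 9940 × 10^-3 MeV = 9.94
  640.5 MeV → 640.5
  4686 keV = 4686 × 10^-3 MeV = 4.686
  0.002695 GeV = 0.002695 × 10^3 MeV = 2.695
Sum: 9.94 + 640.5 + 4.686 + 2.695 = 657.821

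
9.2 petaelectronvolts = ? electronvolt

9200000000000000 electronvolts

peta = 10^15, (no prefix) = 10^0; factor is 10^15.
9.2 × 10^15 = 9200000000000000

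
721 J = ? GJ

0.000000721 GJ

(no prefix) = 1e0, giga = 1e9; factor is 1e-9.
721 × 1e-9 = 0.000000721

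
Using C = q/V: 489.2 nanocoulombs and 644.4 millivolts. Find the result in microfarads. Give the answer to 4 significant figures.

0.7592 microfarads

(489.2e-9) / (644.4e-3) = 0.759156e-6 F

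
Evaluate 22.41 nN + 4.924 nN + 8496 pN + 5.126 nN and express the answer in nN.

40.956 nN

In nN:
  22.41 nN → 22.41
  4.924 nN → 4.924
  8496 pN = 8496 × 10⁻³ nN = 8.496
  5.126 nN → 5.126
Sum: 22.41 + 4.924 + 8.496 + 5.126 = 40.956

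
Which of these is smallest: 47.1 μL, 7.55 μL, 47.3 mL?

47.1 μL = 0.0000471 L
7.55 μL = 0.00000755 L
47.3 mL = 0.0473 L

7.55 μL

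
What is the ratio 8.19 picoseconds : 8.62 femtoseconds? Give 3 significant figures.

(8.19 × 10^-12) / (8.62 × 10^-15) = 0.9501 × 10^3

950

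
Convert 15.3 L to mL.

(no prefix) = 10⁰, milli = 10⁻³; factor is 10³.
15.3 × 10³ = 15300

15300 mL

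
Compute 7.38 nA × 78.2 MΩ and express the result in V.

7.38 × 10^-9 × 78.2 × 10^6 = 577.116 × 10^-3 V

0.577116 V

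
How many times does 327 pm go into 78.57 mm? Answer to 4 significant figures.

240300000

(78.57e-3) / (327e-12) = 0.24028e9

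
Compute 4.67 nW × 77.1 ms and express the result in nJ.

0.360057 nJ

4.67 × 10⁻⁹ × 77.1 × 10⁻³ = 360.057 × 10⁻¹² J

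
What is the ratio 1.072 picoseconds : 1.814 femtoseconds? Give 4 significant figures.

591.0

(1.072 × 10^-12) / (1.814 × 10^-15) = 0.59096 × 10^3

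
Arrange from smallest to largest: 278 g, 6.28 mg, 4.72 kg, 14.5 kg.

278 g = 278 g
6.28 mg = 0.00628 g
4.72 kg = 4720 g
14.5 kg = 14500 g

6.28 mg < 278 g < 4.72 kg < 14.5 kg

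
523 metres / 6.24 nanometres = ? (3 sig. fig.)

83800000000

(523) / (6.24 × 10^-9) = 83.81 × 10^9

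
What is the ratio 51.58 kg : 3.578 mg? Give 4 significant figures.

14420000

(51.58 × 10³) / (3.578 × 10⁻³) = 14.416 × 10⁶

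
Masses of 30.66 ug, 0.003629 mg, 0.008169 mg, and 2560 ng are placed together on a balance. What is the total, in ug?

In ug:
  30.66 ug → 30.66
  0.003629 mg = 0.003629 × 10³ ug = 3.629
  0.008169 mg = 0.008169 × 10³ ug = 8.169
  2560 ng = 2560 × 10⁻³ ug = 2.56
Sum: 30.66 + 3.629 + 8.169 + 2.56 = 45.018

45.018 ug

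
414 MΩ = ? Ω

414000000 Ω

mega = 10^6, (no prefix) = 10^0; factor is 10^6.
414 × 10^6 = 414000000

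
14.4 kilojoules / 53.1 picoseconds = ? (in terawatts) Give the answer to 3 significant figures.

(14.4 × 10^3) / (53.1 × 10^-12) = 0.27119 × 10^15 W

271 terawatts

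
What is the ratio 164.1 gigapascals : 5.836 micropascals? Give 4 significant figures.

28120000000000000

(164.1 × 10⁹) / (5.836 × 10⁻⁶) = 28.119 × 10¹⁵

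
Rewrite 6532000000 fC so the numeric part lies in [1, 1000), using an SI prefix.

= 6.532e-6 C; 1e-6 is micro.

6.532 µC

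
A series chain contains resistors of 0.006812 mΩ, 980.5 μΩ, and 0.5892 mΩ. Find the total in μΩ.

1576.512 μΩ

In μΩ:
  0.006812 mΩ = 0.006812 × 10^3 μΩ = 6.812
  980.5 μΩ → 980.5
  0.5892 mΩ = 0.5892 × 10^3 μΩ = 589.2
Sum: 6.812 + 980.5 + 589.2 = 1576.512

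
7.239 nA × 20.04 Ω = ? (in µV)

7.239e-9 × 20.04 = 145.06956e-9 V

0.14506956 µV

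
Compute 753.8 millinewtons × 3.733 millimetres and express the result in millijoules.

2.8139354 millijoules

753.8 × 10^-3 × 3.733 × 10^-3 = 2813.9354 × 10^-6 J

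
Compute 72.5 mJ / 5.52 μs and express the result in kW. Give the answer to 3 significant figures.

13.1 kW

(72.5 × 10⁻³) / (5.52 × 10⁻⁶) = 13.134 × 10³ W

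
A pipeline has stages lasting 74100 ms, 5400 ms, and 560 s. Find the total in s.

639.5 s

In s:
  74100 ms = 74100 × 10⁻³ s = 74.1
  5400 ms = 5400 × 10⁻³ s = 5.4
  560 s → 560
Sum: 74.1 + 5.4 + 560 = 639.5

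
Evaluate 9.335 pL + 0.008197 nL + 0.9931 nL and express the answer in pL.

1010.632 pL

In pL:
  9.335 pL → 9.335
  0.008197 nL = 0.008197 × 10^3 pL = 8.197
  0.9931 nL = 0.9931 × 10^3 pL = 993.1
Sum: 9.335 + 8.197 + 993.1 = 1010.632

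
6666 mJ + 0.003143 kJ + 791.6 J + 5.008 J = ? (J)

In J:
  6666 mJ = 6666 × 10^-3 J = 6.666
  0.003143 kJ = 0.003143 × 10^3 J = 3.143
  791.6 J → 791.6
  5.008 J → 5.008
Sum: 6.666 + 3.143 + 791.6 + 5.008 = 806.417

806.417 J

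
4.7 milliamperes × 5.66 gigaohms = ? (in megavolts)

26.602 megavolts

4.7 × 10^-3 × 5.66 × 10^9 = 26.602 × 10^6 V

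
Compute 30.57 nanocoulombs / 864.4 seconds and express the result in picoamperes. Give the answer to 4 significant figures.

35.37 picoamperes

(30.57 × 10^-9) / (864.4) = 0.0353656 × 10^-9 A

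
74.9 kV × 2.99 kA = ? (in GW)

74.9 × 10^3 × 2.99 × 10^3 = 223.951 × 10^6 W

0.223951 GW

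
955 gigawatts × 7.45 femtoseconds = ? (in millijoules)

7.11475 millijoules

955 × 10^9 × 7.45 × 10^-15 = 7114.75 × 10^-6 J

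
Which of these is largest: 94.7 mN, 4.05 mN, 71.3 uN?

94.7 mN = 0.0947 N
4.05 mN = 0.00405 N
71.3 uN = 0.0000713 N

94.7 mN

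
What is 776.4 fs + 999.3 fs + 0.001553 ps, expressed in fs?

1777.253 fs

In fs:
  776.4 fs → 776.4
  999.3 fs → 999.3
  0.001553 ps = 0.001553 × 10^3 fs = 1.553
Sum: 776.4 + 999.3 + 1.553 = 1777.253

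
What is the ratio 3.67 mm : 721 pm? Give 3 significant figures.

5090000

(3.67 × 10^-3) / (721 × 10^-12) = 0.00509 × 10^9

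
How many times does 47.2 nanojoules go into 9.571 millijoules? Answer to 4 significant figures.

202800

(9.571 × 10⁻³) / (47.2 × 10⁻⁹) = 0.20278 × 10⁶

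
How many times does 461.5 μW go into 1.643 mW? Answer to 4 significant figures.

3.560

(1.643e-3) / (461.5e-6) = 0.0035601e3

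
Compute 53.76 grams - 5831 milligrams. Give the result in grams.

47.929 grams

In grams:
  53.76 grams → 53.76
  5831 milligrams = 5831 × 10⁻³ grams = 5.831
Difference: 53.76 - 5.831 = 47.929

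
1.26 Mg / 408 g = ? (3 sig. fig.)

3090

(1.26 × 10⁶) / (408) = 0.003088 × 10⁶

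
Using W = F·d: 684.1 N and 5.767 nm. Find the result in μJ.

684.1 × 5.767e-9 = 3945.2047e-9 J

3.9452047 μJ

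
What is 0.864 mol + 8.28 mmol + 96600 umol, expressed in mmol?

968.88 mmol

In mmol:
  0.864 mol = 0.864 × 10^3 mmol = 864
  8.28 mmol → 8.28
  96600 umol = 96600 × 10^-3 mmol = 96.6
Sum: 864 + 8.28 + 96.6 = 968.88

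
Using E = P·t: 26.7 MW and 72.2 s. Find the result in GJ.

26.7 × 10⁶ × 72.2 = 1927.74 × 10⁶ J

1.92774 GJ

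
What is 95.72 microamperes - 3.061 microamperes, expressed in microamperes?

92.659 microamperes

In microamperes:
  95.72 microamperes → 95.72
  3.061 microamperes → 3.061
Difference: 95.72 - 3.061 = 92.659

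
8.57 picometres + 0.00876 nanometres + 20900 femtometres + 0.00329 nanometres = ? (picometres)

41.52 picometres

In picometres:
  8.57 picometres → 8.57
  0.00876 nanometres = 0.00876e3 picometres = 8.76
  20900 femtometres = 20900e-3 picometres = 20.9
  0.00329 nanometres = 0.00329e3 picometres = 3.29
Sum: 8.57 + 8.76 + 20.9 + 3.29 = 41.52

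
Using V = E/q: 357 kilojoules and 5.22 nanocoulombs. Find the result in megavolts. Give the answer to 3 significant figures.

68400000 megavolts

(357e3) / (5.22e-9) = 68.391e12 V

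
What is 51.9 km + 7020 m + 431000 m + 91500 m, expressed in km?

In km:
  51.9 km → 51.9
  7020 m = 7020 × 10⁻³ km = 7.02
  431000 m = 431000 × 10⁻³ km = 431
  91500 m = 91500 × 10⁻³ km = 91.5
Sum: 51.9 + 7.02 + 431 + 91.5 = 581.42

581.42 km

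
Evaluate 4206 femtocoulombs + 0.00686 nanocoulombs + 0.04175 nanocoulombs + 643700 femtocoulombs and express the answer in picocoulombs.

In picocoulombs:
  4206 femtocoulombs = 4206 × 10^-3 picocoulombs = 4.206
  0.00686 nanocoulombs = 0.00686 × 10^3 picocoulombs = 6.86
  0.04175 nanocoulombs = 0.04175 × 10^3 picocoulombs = 41.75
  643700 femtocoulombs = 643700 × 10^-3 picocoulombs = 643.7
Sum: 4.206 + 6.86 + 41.75 + 643.7 = 696.516

696.516 picocoulombs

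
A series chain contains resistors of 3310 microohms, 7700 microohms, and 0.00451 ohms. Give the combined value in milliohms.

15.52 milliohms

In milliohms:
  3310 microohms = 3310 × 10⁻³ milliohms = 3.31
  7700 microohms = 7700 × 10⁻³ milliohms = 7.7
  0.00451 ohms = 0.00451 × 10³ milliohms = 4.51
Sum: 3.31 + 7.7 + 4.51 = 15.52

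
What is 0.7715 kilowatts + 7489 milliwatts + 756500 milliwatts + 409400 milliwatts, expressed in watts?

1944.889 watts

In watts:
  0.7715 kilowatts = 0.7715e3 watts = 771.5
  7489 milliwatts = 7489e-3 watts = 7.489
  756500 milliwatts = 756500e-3 watts = 756.5
  409400 milliwatts = 409400e-3 watts = 409.4
Sum: 771.5 + 7.489 + 756.5 + 409.4 = 1944.889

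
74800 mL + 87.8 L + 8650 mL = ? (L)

171.25 L

In L:
  74800 mL = 74800 × 10⁻³ L = 74.8
  87.8 L → 87.8
  8650 mL = 8650 × 10⁻³ L = 8.65
Sum: 74.8 + 87.8 + 8.65 = 171.25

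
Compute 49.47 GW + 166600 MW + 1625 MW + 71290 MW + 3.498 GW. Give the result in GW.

292.483 GW

In GW:
  49.47 GW → 49.47
  166600 MW = 166600e-3 GW = 166.6
  1625 MW = 1625e-3 GW = 1.625
  71290 MW = 71290e-3 GW = 71.29
  3.498 GW → 3.498
Sum: 49.47 + 166.6 + 1.625 + 71.29 + 3.498 = 292.483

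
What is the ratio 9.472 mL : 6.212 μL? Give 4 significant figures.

1525

(9.472e-3) / (6.212e-6) = 1.5248e3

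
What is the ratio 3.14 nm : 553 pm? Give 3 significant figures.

(3.14 × 10⁻⁹) / (553 × 10⁻¹²) = 0.005678 × 10³

5.68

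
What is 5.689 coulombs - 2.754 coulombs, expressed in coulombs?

In coulombs:
  5.689 coulombs → 5.689
  2.754 coulombs → 2.754
Difference: 5.689 - 2.754 = 2.935

2.935 coulombs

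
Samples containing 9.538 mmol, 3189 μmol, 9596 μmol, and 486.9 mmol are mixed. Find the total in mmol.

509.223 mmol

In mmol:
  9.538 mmol → 9.538
  3189 μmol = 3189 × 10^-3 mmol = 3.189
  9596 μmol = 9596 × 10^-3 mmol = 9.596
  486.9 mmol → 486.9
Sum: 9.538 + 3.189 + 9.596 + 486.9 = 509.223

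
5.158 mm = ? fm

5158000000000 fm

milli = 10^-3, femto = 10^-15; factor is 10^12.
5.158 × 10^12 = 5158000000000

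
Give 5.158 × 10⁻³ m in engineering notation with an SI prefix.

= 5.158 × 10⁻³ m; 10⁻³ is milli.

5.158 mm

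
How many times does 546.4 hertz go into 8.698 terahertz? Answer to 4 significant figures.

(8.698 × 10^12) / (546.4) = 0.015919 × 10^12

15920000000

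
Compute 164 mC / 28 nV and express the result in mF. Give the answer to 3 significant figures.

(164 × 10⁻³) / (28 × 10⁻⁹) = 5.8571 × 10⁶ F

5860000000 mF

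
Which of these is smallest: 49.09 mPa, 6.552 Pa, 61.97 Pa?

49.09 mPa = 0.04909 Pa
6.552 Pa = 6.552 Pa
61.97 Pa = 61.97 Pa

49.09 mPa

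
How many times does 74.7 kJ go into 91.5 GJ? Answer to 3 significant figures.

1220000

(91.5e9) / (74.7e3) = 1.225e6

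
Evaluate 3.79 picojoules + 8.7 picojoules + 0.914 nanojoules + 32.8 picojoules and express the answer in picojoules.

959.29 picojoules

In picojoules:
  3.79 picojoules → 3.79
  8.7 picojoules → 8.7
  0.914 nanojoules = 0.914 × 10³ picojoules = 914
  32.8 picojoules → 32.8
Sum: 3.79 + 8.7 + 914 + 32.8 = 959.29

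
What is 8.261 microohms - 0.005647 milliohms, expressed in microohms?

2.614 microohms

In microohms:
  8.261 microohms → 8.261
  0.005647 milliohms = 0.005647 × 10³ microohms = 5.647
Difference: 8.261 - 5.647 = 2.614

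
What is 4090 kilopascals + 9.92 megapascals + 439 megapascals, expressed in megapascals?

In megapascals:
  4090 kilopascals = 4090e-3 megapascals = 4.09
  9.92 megapascals → 9.92
  439 megapascals → 439
Sum: 4.09 + 9.92 + 439 = 453.01

453.01 megapascals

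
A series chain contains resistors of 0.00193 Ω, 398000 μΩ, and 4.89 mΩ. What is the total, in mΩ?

404.82 mΩ

In mΩ:
  0.00193 Ω = 0.00193 × 10³ mΩ = 1.93
  398000 μΩ = 398000 × 10⁻³ mΩ = 398
  4.89 mΩ → 4.89
Sum: 1.93 + 398 + 4.89 = 404.82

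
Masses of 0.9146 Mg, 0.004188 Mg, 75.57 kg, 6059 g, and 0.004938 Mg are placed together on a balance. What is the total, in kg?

In kg:
  0.9146 Mg = 0.9146 × 10³ kg = 914.6
  0.004188 Mg = 0.004188 × 10³ kg = 4.188
  75.57 kg → 75.57
  6059 g = 6059 × 10⁻³ kg = 6.059
  0.004938 Mg = 0.004938 × 10³ kg = 4.938
Sum: 914.6 + 4.188 + 75.57 + 6.059 + 4.938 = 1005.355

1005.355 kg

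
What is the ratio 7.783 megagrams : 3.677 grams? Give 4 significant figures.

(7.783 × 10⁶) / (3.677) = 2.1167 × 10⁶

2117000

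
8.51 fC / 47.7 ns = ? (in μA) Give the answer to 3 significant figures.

(8.51 × 10⁻¹⁵) / (47.7 × 10⁻⁹) = 0.17841 × 10⁻⁶ A

0.178 μA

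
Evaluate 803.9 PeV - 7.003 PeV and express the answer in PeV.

796.897 PeV

In PeV:
  803.9 PeV → 803.9
  7.003 PeV → 7.003
Difference: 803.9 - 7.003 = 796.897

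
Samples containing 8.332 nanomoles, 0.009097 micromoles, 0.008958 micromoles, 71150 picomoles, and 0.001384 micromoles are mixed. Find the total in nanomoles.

98.921 nanomoles

In nanomoles:
  8.332 nanomoles → 8.332
  0.009097 micromoles = 0.009097e3 nanomoles = 9.097
  0.008958 micromoles = 0.008958e3 nanomoles = 8.958
  71150 picomoles = 71150e-3 nanomoles = 71.15
  0.001384 micromoles = 0.001384e3 nanomoles = 1.384
Sum: 8.332 + 9.097 + 8.958 + 71.15 + 1.384 = 98.921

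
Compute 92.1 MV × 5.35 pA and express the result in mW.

92.1 × 10^6 × 5.35 × 10^-12 = 492.735 × 10^-6 W

0.492735 mW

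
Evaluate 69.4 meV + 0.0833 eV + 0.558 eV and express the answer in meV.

In meV:
  69.4 meV → 69.4
  0.0833 eV = 0.0833e3 meV = 83.3
  0.558 eV = 0.558e3 meV = 558
Sum: 69.4 + 83.3 + 558 = 710.7

710.7 meV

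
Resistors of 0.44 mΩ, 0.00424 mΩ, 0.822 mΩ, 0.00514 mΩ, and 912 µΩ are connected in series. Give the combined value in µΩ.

2183.38 µΩ

In µΩ:
  0.44 mΩ = 0.44e3 µΩ = 440
  0.00424 mΩ = 0.00424e3 µΩ = 4.24
  0.822 mΩ = 0.822e3 µΩ = 822
  0.00514 mΩ = 0.00514e3 µΩ = 5.14
  912 µΩ → 912
Sum: 440 + 4.24 + 822 + 5.14 + 912 = 2183.38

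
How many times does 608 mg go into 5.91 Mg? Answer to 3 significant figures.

(5.91 × 10^6) / (608 × 10^-3) = 0.00972 × 10^9

9720000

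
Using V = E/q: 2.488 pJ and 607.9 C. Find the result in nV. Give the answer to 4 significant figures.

0.000004093 nV

(2.488 × 10⁻¹²) / (607.9) = 0.00409278 × 10⁻¹² V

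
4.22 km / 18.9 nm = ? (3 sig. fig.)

(4.22 × 10³) / (18.9 × 10⁻⁹) = 0.2233 × 10¹²

223000000000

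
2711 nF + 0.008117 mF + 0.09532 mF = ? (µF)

In µF:
  2711 nF = 2711 × 10^-3 µF = 2.711
  0.008117 mF = 0.008117 × 10^3 µF = 8.117
  0.09532 mF = 0.09532 × 10^3 µF = 95.32
Sum: 2.711 + 8.117 + 95.32 = 106.148

106.148 µF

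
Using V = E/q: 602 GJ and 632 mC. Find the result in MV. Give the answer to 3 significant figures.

953000 MV

(602 × 10⁹) / (632 × 10⁻³) = 0.95253 × 10¹² V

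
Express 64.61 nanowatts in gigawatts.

nano = 1e-9, giga = 1e9; factor is 1e-18.
64.61 × 1e-18 = 0.00000000000000006461

0.00000000000000006461 gigawatts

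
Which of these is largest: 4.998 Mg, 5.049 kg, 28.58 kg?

4.998 Mg = 4998000 g
5.049 kg = 5049 g
28.58 kg = 28580 g

4.998 Mg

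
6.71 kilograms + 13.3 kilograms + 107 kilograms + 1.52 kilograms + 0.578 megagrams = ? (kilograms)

In kilograms:
  6.71 kilograms → 6.71
  13.3 kilograms → 13.3
  107 kilograms → 107
  1.52 kilograms → 1.52
  0.578 megagrams = 0.578 × 10³ kilograms = 578
Sum: 6.71 + 13.3 + 107 + 1.52 + 578 = 706.53

706.53 kilograms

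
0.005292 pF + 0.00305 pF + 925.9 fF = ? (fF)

In fF:
  0.005292 pF = 0.005292 × 10^3 fF = 5.292
  0.00305 pF = 0.00305 × 10^3 fF = 3.05
  925.9 fF → 925.9
Sum: 5.292 + 3.05 + 925.9 = 934.242

934.242 fF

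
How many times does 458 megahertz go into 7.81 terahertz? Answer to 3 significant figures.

17100

(7.81e12) / (458e6) = 0.01705e6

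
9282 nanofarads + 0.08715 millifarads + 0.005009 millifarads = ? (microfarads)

101.441 microfarads

In microfarads:
  9282 nanofarads = 9282 × 10⁻³ microfarads = 9.282
  0.08715 millifarads = 0.08715 × 10³ microfarads = 87.15
  0.005009 millifarads = 0.005009 × 10³ microfarads = 5.009
Sum: 9.282 + 87.15 + 5.009 = 101.441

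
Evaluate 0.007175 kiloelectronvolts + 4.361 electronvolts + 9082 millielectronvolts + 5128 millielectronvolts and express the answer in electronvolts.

25.746 electronvolts

In electronvolts:
  0.007175 kiloelectronvolts = 0.007175 × 10^3 electronvolts = 7.175
  4.361 electronvolts → 4.361
  9082 millielectronvolts = 9082 × 10^-3 electronvolts = 9.082
  5128 millielectronvolts = 5128 × 10^-3 electronvolts = 5.128
Sum: 7.175 + 4.361 + 9.082 + 5.128 = 25.746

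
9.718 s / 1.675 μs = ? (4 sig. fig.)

5802000

(9.718) / (1.675e-6) = 5.8018e6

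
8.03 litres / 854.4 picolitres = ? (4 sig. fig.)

9398000000

(8.03) / (854.4 × 10⁻¹²) = 0.0093984 × 10¹²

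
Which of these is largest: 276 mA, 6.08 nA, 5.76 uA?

276 mA

276 mA = 0.276 A
6.08 nA = 0.00000000608 A
5.76 uA = 0.00000576 A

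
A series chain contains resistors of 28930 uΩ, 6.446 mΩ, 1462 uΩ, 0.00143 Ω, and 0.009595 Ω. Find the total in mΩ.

In mΩ:
  28930 uΩ = 28930 × 10⁻³ mΩ = 28.93
  6.446 mΩ → 6.446
  1462 uΩ = 1462 × 10⁻³ mΩ = 1.462
  0.00143 Ω = 0.00143 × 10³ mΩ = 1.43
  0.009595 Ω = 0.009595 × 10³ mΩ = 9.595
Sum: 28.93 + 6.446 + 1.462 + 1.43 + 9.595 = 47.863

47.863 mΩ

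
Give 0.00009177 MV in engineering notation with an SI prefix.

91.77 V

= 91.77 V; mantissa already in [1, 1000).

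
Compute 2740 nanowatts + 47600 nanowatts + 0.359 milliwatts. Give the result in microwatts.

In microwatts:
  2740 nanowatts = 2740e-3 microwatts = 2.74
  47600 nanowatts = 47600e-3 microwatts = 47.6
  0.359 milliwatts = 0.359e3 microwatts = 359
Sum: 2.74 + 47.6 + 359 = 409.34

409.34 microwatts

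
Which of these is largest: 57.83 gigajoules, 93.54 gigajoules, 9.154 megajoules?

93.54 gigajoules

57.83 gigajoules = 57830000000 joules
93.54 gigajoules = 93540000000 joules
9.154 megajoules = 9154000 joules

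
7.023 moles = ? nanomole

7023000000 nanomoles

(no prefix) = 10^0, nano = 10^-9; factor is 10^9.
7.023 × 10^9 = 7023000000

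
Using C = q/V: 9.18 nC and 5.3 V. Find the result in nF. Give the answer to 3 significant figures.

(9.18e-9) / (5.3) = 1.7321e-9 F

1.73 nF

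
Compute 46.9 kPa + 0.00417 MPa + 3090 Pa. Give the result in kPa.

54.16 kPa

In kPa:
  46.9 kPa → 46.9
  0.00417 MPa = 0.00417 × 10^3 kPa = 4.17
  3090 Pa = 3090 × 10^-3 kPa = 3.09
Sum: 46.9 + 4.17 + 3.09 = 54.16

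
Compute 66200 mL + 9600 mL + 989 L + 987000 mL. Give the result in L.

2051.8 L

In L:
  66200 mL = 66200 × 10^-3 L = 66.2
  9600 mL = 9600 × 10^-3 L = 9.6
  989 L → 989
  987000 mL = 987000 × 10^-3 L = 987
Sum: 66.2 + 9.6 + 989 + 987 = 2051.8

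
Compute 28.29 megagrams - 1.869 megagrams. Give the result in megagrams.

In megagrams:
  28.29 megagrams → 28.29
  1.869 megagrams → 1.869
Difference: 28.29 - 1.869 = 26.421

26.421 megagrams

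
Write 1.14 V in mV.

(no prefix) = 1e0, milli = 1e-3; factor is 1e3.
1.14 × 1e3 = 1140

1140 mV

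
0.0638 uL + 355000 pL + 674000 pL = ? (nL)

1092.8 nL

In nL:
  0.0638 uL = 0.0638e3 nL = 63.8
  355000 pL = 355000e-3 nL = 355
  674000 pL = 674000e-3 nL = 674
Sum: 63.8 + 355 + 674 = 1092.8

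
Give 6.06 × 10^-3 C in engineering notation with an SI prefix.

6.06 mC

= 6.06 × 10^-3 C; 10^-3 is milli.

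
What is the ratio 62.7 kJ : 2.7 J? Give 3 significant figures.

23200

(62.7e3) / (2.7) = 23.22e3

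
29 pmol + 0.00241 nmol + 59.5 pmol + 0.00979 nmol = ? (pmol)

100.7 pmol

In pmol:
  29 pmol → 29
  0.00241 nmol = 0.00241 × 10^3 pmol = 2.41
  59.5 pmol → 59.5
  0.00979 nmol = 0.00979 × 10^3 pmol = 9.79
Sum: 29 + 2.41 + 59.5 + 9.79 = 100.7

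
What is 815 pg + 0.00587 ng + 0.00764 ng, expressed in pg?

828.51 pg

In pg:
  815 pg → 815
  0.00587 ng = 0.00587e3 pg = 5.87
  0.00764 ng = 0.00764e3 pg = 7.64
Sum: 815 + 5.87 + 7.64 = 828.51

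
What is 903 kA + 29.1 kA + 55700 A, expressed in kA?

987.8 kA

In kA:
  903 kA → 903
  29.1 kA → 29.1
  55700 A = 55700e-3 kA = 55.7
Sum: 903 + 29.1 + 55.7 = 987.8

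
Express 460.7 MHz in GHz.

mega = 1e6, giga = 1e9; factor is 1e-3.
460.7 × 1e-3 = 0.4607

0.4607 GHz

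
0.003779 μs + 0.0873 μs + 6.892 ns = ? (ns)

97.971 ns

In ns:
  0.003779 μs = 0.003779e3 ns = 3.779
  0.0873 μs = 0.0873e3 ns = 87.3
  6.892 ns → 6.892
Sum: 3.779 + 87.3 + 6.892 = 97.971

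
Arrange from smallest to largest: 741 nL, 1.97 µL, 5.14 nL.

5.14 nL < 741 nL < 1.97 µL

741 nL = 0.000000741 L
1.97 µL = 0.00000197 L
5.14 nL = 0.00000000514 L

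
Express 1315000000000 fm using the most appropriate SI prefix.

1.315 mm

= 1.315 × 10^-3 m; 10^-3 is milli.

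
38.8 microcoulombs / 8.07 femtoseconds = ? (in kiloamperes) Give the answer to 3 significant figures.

4810000 kiloamperes

(38.8e-6) / (8.07e-15) = 4.8079e9 A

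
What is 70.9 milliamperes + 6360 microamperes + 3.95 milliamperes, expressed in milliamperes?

In milliamperes:
  70.9 milliamperes → 70.9
  6360 microamperes = 6360 × 10^-3 milliamperes = 6.36
  3.95 milliamperes → 3.95
Sum: 70.9 + 6.36 + 3.95 = 81.21

81.21 milliamperes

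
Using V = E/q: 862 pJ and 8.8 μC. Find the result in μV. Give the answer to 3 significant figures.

98.0 μV

(862e-12) / (8.8e-6) = 97.955e-6 V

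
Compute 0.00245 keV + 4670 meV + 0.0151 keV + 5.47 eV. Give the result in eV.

27.69 eV

In eV:
  0.00245 keV = 0.00245e3 eV = 2.45
  4670 meV = 4670e-3 eV = 4.67
  0.0151 keV = 0.0151e3 eV = 15.1
  5.47 eV → 5.47
Sum: 2.45 + 4.67 + 15.1 + 5.47 = 27.69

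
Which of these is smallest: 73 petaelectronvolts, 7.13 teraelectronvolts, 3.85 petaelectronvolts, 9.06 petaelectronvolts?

7.13 teraelectronvolts

73 petaelectronvolts = 73000000000000000 electronvolts
7.13 teraelectronvolts = 7130000000000 electronvolts
3.85 petaelectronvolts = 3850000000000000 electronvolts
9.06 petaelectronvolts = 9060000000000000 electronvolts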